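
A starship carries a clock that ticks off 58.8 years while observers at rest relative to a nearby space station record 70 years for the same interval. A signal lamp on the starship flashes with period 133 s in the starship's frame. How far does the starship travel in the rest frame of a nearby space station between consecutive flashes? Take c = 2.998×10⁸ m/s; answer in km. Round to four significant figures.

γ = Δt/Δτ = 70/58.8 = 1.19048.
β = √(1 − 1/γ²) = 0.54259. Lab-frame period = γτ = 1.19048×133 s = 158.33 s. Distance = βc × γτ = 0.54259 × 2.998×10⁸ m/s × 158.33 s = 2.5755×10^10 m = 2.576×10^7 km.

2.576×10^7 km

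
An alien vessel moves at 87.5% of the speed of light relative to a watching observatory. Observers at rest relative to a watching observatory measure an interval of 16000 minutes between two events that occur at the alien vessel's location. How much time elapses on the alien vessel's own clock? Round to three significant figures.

7750 minutes

With β = 0.875, γ = 1/√(1 − 0.875²) = 1/√0.234375 = 2.0656.
The moving clock records proper time: Δτ = Δt/γ = 16000/2.0656 = 7750 minutes.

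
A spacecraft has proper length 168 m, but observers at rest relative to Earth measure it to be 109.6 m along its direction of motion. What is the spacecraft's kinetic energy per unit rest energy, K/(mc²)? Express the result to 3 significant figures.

From L = L₀/γ: γ = 168/109.6 = 1.53285.
K/(mc²) = γ − 1 = 1.53285 − 1 = 0.533.

0.533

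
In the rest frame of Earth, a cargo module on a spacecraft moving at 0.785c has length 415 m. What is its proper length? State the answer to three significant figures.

670 m

Lorentz factor: γ = (1 − 0.616225)^(−1/2) = 1.6142.
Proper length: L₀ = γ·L = 1.6142 × 415 = 670 m.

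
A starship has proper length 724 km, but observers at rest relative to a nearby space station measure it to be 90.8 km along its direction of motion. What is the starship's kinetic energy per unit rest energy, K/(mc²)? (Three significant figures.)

Length contraction gives γ = L₀/L = 724/90.8 = 7.97357.
K/(mc²) = γ − 1 = 7.97357 − 1 = 6.97.

6.97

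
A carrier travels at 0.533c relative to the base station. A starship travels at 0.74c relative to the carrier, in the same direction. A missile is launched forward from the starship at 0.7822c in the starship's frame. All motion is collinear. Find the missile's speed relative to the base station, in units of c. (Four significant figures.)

0.9889c

Compose velocities in two stages. Stage 1 (into S'): u₁ = (0.7822+0.74)/(1+0.7822×0.74) = 0.96413.
Stage 2 (into S): u = (0.96413+0.533)/(1+0.96413×0.533) = 0.98893, so the speed is 0.9889c.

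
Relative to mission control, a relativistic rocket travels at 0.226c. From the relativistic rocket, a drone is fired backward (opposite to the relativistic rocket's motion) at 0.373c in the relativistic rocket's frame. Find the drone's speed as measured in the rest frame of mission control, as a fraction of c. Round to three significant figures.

0.161c

Relativistic velocity addition: u = (u' + v)/(1 + u'v/c²), with u' = −0.373c and v = 0.226c.
Numerator: −0.373 + 0.226 = −0.147. Denominator: 1 + (−0.373)(0.226) = 0.915702.
u = −0.147/0.915702 = −0.16053, so the speed is 0.161c.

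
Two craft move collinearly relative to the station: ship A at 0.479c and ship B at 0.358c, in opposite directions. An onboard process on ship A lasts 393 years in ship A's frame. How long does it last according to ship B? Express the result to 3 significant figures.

562 years

Transform ship A's velocity into ship B's frame: (0.479 + 0.358)/(1 + 0.479·0.358) = 0.837/1.171482, so the relative speed is 0.71448c.
γ for this relative speed: γ = 1/√(1 − 0.510482) = 1.4293.
Ship A's interval is proper; time dilation gives Δt_B = γΔτ = 1.4293 × 393 years = 562 years.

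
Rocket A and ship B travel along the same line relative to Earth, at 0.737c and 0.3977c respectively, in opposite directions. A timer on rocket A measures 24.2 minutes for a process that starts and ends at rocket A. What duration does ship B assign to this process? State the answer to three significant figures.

50.5 minutes

The velocity of rocket A relative to ship B is (0.737 + 0.3977)c / (1 + 0.737×0.3977) = 0.8775c; relative speed 0.8775c.
At |u| = 0.8775c, γ = (1 − 0.770006)^(−1/2) = 2.0852.
The clock on rocket A records proper time, so ship B measures Δt = γΔτ = 2.0852 × 24.2 = 50.5 minutes.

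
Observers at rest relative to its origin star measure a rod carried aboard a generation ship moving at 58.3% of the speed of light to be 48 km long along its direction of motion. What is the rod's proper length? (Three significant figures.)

γ = 1/√(1 − β²) = 1/√(1 − 0.339889) = 1/√0.660111 = 1/0.812472 = 1.2308.
Proper length: L₀ = γ·L = 1.2308 × 48 = 59.1 km.

59.1 km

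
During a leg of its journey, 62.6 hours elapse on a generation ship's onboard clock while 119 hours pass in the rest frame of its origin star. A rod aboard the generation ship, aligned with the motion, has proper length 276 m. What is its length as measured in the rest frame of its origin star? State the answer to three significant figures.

145 m

From Δt = γΔτ: γ = 119/62.6 = 1.90096.
The rod contracts by the same γ: 276 m / 1.90096 = 145 m.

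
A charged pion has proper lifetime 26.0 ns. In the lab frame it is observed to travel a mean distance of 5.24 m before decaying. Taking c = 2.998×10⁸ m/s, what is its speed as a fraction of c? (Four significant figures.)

0.5579c

Lab distance = (lab lifetime)·v = γτ·βc, so βγ = d/(cτ) = 5.240/(2.998×10⁸ × 2.600×10^-8) = 0.67224.
With βγ = 0.67224: γ² = 1 + (βγ)² = 1.451907, and β = (βγ)/γ = 0.67224/1.20495 = 0.5579.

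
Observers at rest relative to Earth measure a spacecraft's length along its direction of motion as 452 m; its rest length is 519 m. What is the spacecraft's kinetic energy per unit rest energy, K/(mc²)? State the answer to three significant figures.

Length contraction gives γ = L₀/L = 519/452 = 1.14823.
K/(mc²) = γ − 1 = 1.14823 − 1 = 0.148.

0.148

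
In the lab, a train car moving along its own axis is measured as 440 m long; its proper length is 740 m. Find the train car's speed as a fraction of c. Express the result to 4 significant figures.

Length contraction gives γ = L₀/L = 740/440 = 1.6818.
β = √(1 − 1/γ²) = √0.64645 = 0.8040.

0.8040c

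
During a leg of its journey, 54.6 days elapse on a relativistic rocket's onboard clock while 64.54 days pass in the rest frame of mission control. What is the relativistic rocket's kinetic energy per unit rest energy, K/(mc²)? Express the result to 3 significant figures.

γ = Δt/Δτ = 64.54/54.6 = 1.18205.
Since K = (γ−1)mc², K/(mc²) = 1.18205 − 1 = 0.182.

0.182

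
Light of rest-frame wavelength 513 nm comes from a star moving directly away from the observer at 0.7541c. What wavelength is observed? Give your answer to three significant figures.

1370 nm

Relativistic Doppler for wavelength: λ_obs = λ_src · √((1+β)/(1−β)).
With β = 0.7541: factor = √(1.7541/0.2459) = 2.6708.
λ_obs = 513 × 2.6708 = 1370 nm.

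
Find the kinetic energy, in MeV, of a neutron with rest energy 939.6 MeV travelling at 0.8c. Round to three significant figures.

626 MeV

Lorentz factor: γ = (1 − 0.64)^(−1/2) = 1.66667.
Kinetic energy: K = (γ − 1)mc² = (1.66667 − 1) × 939.6 MeV = 0.66667 × 939.6 = 626 MeV.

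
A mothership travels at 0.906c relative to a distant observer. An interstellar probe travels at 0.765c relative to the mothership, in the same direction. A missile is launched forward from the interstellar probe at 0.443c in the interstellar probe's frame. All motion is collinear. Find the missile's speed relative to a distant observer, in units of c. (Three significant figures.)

Compose velocities in two stages. Stage 1 (into S'): u₁ = (0.443+0.765)/(1+0.443×0.765) = 0.90224.
Stage 2 (into S): u = (0.90224+0.906)/(1+0.90224×0.906) = 0.99494, so the speed is 0.995c.

0.995c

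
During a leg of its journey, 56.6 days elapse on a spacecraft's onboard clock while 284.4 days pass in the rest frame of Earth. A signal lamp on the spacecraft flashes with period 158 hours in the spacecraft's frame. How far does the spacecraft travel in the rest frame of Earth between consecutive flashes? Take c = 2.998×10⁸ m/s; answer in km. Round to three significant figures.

8.40×10^11 km

From Δt = γΔτ: γ = 284.4/56.6 = 5.02473.
β = √(1 − 1/γ²) = 0.98. Lab-frame period = γτ = 5.02473×158 hours = 793.91 hours. Distance = βc × γτ = 0.98 × 2.998×10⁸ m/s × 2858076 s = 8.3971×10^14 m = 8.40×10^11 km.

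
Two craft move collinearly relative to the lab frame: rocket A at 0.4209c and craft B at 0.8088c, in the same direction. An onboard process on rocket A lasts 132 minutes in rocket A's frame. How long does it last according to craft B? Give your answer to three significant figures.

Transform rocket A's velocity into craft B's frame: (0.4209 − 0.8088)/(1 − 0.4209·0.8088) = −0.3879/0.65957608, so the relative speed is 0.58811c.
γ for this relative speed: γ = 1/√(1 − 0.345873) = 1.2364.
The clock on rocket A records proper time, so craft B measures Δt = γΔτ = 1.2364 × 132 = 163 minutes.

163 minutes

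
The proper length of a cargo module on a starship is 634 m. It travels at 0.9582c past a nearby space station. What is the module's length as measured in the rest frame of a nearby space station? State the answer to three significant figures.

181 m

Lorentz factor: γ = (1 − 0.91814724)^(−1/2) = 3.4953.
Length contraction: L = L₀/γ = 634/3.4953 = 181 m.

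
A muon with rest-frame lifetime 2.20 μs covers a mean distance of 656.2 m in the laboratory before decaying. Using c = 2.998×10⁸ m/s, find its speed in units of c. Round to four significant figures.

d = βγcτ ⇒ βγ = d/(cτ) = 656.2 m / (659.56 m) = 0.99491.
β = (βγ)/√(1+(βγ)²) = 0.99491/√1.989846 = 0.7053.

0.7053c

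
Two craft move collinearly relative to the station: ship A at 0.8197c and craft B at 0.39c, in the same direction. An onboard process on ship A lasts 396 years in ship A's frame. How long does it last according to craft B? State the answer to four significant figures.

Transform ship A's velocity into craft B's frame: (0.8197 − 0.39)/(1 − 0.8197·0.39) = 0.4297/0.680317, so the relative speed is 0.63162c.
γ for this relative speed: γ = 1/√(1 − 0.398944) = 1.2899.
Ship A's interval is proper; time dilation gives Δt_B = γΔτ = 1.2899 × 396 years = 510.8 years.

510.8 years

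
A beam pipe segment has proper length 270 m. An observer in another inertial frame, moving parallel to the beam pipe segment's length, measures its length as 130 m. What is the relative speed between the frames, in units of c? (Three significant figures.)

0.876c

Length contraction gives γ = L₀/L = 270/130 = 2.0769.
β = √(1 − 1/γ²) = √0.76817 = 0.876.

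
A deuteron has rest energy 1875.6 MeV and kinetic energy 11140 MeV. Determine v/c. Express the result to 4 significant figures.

K = (γ−1)mc², so γ = 1 + 11140/1875.6 = 6.9394.
Then v/c = √(1 − γ⁻²) = √(1 − 0.0207662) = √0.9792338 = 0.9896.

0.9896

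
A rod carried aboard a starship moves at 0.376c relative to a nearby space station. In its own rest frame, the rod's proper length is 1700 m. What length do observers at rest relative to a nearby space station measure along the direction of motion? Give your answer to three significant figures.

γ = 1/√(1 − β²) = 1/√(1 − 0.141376) = 1/√0.858624 = 1/0.92662 = 1.0792.
Along the direction of motion the measured length is L₀/γ = 1700/1.0792 = 1580 m.

1580 m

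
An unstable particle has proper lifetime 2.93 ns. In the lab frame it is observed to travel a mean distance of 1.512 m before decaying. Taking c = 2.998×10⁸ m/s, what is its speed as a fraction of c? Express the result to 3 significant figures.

0.865c

d = βγcτ ⇒ βγ = d/(cτ) = 1.512 m / (0.878414 m) = 1.7213.
β = (βγ)/√(1+(βγ)²) = 1.7213/√3.96287 = 0.865.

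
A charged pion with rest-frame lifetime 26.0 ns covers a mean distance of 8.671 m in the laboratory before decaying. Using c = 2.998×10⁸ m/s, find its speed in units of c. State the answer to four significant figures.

0.7437c

Let x = d/(cτ) = 8.671 m / (2.998×10⁸ m/s × 2.600×10^-8 s) = 1.1124. Since d = βγcτ, x = βγ = β/√(1−β²).
Solving: β² = x²/(1+x²) = 1.23743/2.23743 = 0.553059, so β = 0.7437.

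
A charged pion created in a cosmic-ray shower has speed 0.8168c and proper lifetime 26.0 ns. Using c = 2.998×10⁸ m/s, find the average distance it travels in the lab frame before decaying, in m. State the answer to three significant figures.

With β = 0.8168, γ = 1/√(1 − 0.8168²) = 1/√0.33283776 = 1.7333.
Lab-frame lifetime: Δt = γτ = 1.7333 × 26.0 ns = 45.066 ns.
Distance: d = vΔt = 0.8168 × 2.998×10⁸ m/s × 4.5066×10^-8 s = 11.0 m.

11.0 m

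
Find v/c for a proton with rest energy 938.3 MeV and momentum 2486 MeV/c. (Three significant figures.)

0.936

βγ = pc/(mc²) = 2486/938.3 = 2.6495.
Since γ² = 1 + (βγ)² = 8.01985, γ = √8.01985 = 2.83193, and β = (βγ)/γ = 2.6495/2.83193 = 0.936.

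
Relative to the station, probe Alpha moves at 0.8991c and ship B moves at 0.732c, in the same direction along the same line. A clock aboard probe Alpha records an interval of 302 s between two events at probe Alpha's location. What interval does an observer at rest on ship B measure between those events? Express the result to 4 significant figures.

Speed of probe Alpha in ship B's frame: u = (v_A − v_B)/(1 − v_A v_B/c²) = (0.8991 − 0.732)/(1 − 0.8991×0.732) = 0.1671/0.3418588 = 0.4888; |u| = 0.4888c.
At |u| = 0.4888c, γ = (1 − 0.238925)^(−1/2) = 1.1463.
Probe Alpha's interval is proper; time dilation gives Δt_B = γΔτ = 1.1463 × 302 s = 346.2 s.

346.2 s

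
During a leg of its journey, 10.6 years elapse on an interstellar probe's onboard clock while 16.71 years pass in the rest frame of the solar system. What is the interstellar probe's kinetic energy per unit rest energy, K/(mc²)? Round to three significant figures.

γ = Δt/Δτ = 16.71/10.6 = 1.57642.
K/(mc²) = γ − 1 = 1.57642 − 1 = 0.576.

0.576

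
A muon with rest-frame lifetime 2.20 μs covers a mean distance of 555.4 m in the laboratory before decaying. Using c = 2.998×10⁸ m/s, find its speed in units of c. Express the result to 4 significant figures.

0.6441c

Let x = d/(cτ) = 555.4 m / (2.998×10⁸ m/s × 2.200×10^-6 s) = 0.84208. Since d = βγcτ, x = βγ = β/√(1−β²).
Solving: β² = x²/(1+x²) = 0.709099/1.709099 = 0.414896, so β = 0.6441.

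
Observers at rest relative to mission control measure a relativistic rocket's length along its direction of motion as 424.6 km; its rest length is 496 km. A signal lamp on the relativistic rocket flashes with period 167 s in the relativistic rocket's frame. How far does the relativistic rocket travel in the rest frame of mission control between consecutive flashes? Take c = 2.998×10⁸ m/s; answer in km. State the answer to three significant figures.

3.02×10^7 km

γ = L₀/L = 496/424.6 = 1.16816.
β = √(1 − 1/γ²) = 0.5169. Lab-frame period = γτ = 1.16816×167 s = 195.08 s. Distance = βc × γτ = 0.5169 × 2.998×10⁸ m/s × 195.08 s = 3.0231×10^10 m = 3.02×10^7 km.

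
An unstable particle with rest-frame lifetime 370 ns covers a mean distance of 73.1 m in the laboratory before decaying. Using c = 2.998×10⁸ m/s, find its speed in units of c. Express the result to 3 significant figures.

0.550c

Lab distance = (lab lifetime)·v = γτ·βc, so βγ = d/(cτ) = 73.10/(2.998×10⁸ × 3.700×10^-7) = 0.659.
With βγ = 0.659: γ² = 1 + (βγ)² = 1.434281, and β = (βγ)/γ = 0.659/1.19761 = 0.550.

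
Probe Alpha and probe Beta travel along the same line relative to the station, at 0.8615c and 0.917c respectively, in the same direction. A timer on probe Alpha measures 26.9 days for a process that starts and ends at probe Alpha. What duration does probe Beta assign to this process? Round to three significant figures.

27.9 days

The velocity of probe Alpha relative to probe Beta is (0.8615 − 0.917)c / (1 − 0.8615×0.917) = −0.26428c; relative speed 0.26428c.
At |u| = 0.26428c, γ = (1 − 0.0698439)^(−1/2) = 1.0369.
Probe Alpha's interval is proper; time dilation gives Δt_B = γΔτ = 1.0369 × 26.9 days = 27.9 days.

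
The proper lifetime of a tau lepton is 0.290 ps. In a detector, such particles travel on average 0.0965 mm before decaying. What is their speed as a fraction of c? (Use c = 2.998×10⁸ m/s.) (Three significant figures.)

0.743c

Let x = d/(cτ) = 9.650×10^-5 m / (2.998×10⁸ m/s × 2.900×10^-13 s) = 1.1099. Since d = βγcτ, x = βγ = β/√(1−β²).
Solving: β² = x²/(1+x²) = 1.23188/2.23188 = 0.551947, so β = 0.743.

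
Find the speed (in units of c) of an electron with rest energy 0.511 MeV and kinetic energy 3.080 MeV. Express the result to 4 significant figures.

0.9898c

γ = 1 + K/(mc²) = 1 + 3.080/0.511 = 7.0274.
β = √(1 − 1/γ²) = √(1 − 0.0202493) = √0.9797507 = 0.9898.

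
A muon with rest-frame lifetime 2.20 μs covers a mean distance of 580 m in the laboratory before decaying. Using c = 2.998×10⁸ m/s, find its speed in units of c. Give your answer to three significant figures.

0.660c

d = βγcτ ⇒ βγ = d/(cτ) = 580.0 m / (659.56 m) = 0.87937.
β = (βγ)/√(1+(βγ)²) = 0.87937/√1.773292 = 0.660.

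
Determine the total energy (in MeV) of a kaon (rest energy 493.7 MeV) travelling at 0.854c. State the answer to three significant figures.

949 MeV

Lorentz factor: γ = (1 − 0.729316)^(−1/2) = 1.9221.
Total energy: E = γmc² = 1.9221 × 493.7 MeV = 949 MeV.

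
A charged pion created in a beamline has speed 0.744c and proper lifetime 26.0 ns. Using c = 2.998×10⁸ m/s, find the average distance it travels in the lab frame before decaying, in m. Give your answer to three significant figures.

8.68 m

γ = 1/√(1 − β²) = 1/√(1 − 0.553536) = 1/√0.446464 = 1/0.66818 = 1.4966.
Lab-frame lifetime: Δt = γτ = 1.4966 × 26.0 ns = 38.912 ns.
Distance: d = vΔt = 0.744 × 2.998×10⁸ m/s × 3.8912×10^-8 s = 8.68 m.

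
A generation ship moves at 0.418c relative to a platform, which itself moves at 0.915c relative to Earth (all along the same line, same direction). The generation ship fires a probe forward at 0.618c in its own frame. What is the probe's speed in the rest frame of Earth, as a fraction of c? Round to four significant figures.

0.9914c

First combine the probe and generation ship (S''→S'): u₁ = (0.618 + 0.418)/(1 + 0.618×0.418) = 1.036/1.258324 = 0.82332.
Then combine with the platform (S'→S): u = (0.82332 + 0.915)/(1 + 0.82332×0.915) = 1.73832/1.7533378 = 0.99143.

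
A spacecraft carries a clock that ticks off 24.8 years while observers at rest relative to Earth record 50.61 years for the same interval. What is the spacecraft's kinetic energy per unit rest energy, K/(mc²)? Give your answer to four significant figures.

The time-dilation ratio gives γ = 50.61/24.8 = 2.04073.
K/(mc²) = γ − 1 = 2.04073 − 1 = 1.041.

1.041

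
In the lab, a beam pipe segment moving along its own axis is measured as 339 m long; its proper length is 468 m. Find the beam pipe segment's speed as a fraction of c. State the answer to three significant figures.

0.689c

Length contraction gives γ = L₀/L = 468/339 = 1.3805.
β = √(1 − 1/γ²) = √0.475281 = 0.689.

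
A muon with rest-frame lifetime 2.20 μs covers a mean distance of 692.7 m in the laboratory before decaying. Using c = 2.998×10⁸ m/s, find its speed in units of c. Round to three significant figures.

0.724c

Lab distance = (lab lifetime)·v = γτ·βc, so βγ = d/(cτ) = 692.7/(2.998×10⁸ × 2.200×10^-6) = 1.0502.
With βγ = 1.0502: γ² = 1 + (βγ)² = 2.10292, and β = (βγ)/γ = 1.0502/1.45014 = 0.724.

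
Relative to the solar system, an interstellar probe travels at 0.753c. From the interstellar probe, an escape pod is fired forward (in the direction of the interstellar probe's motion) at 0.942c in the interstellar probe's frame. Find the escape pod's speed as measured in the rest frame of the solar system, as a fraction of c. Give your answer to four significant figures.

Relativistic velocity addition: u = (u' + v)/(1 + u'v/c²), with u' = 0.942c and v = 0.753c.
Numerator: 0.942 + 0.753 = 1.695. Denominator: 1 + (0.942)(0.753) = 1.709326.
u = 1.695/1.709326 = 0.99162, so the speed is 0.9916c.

0.9916c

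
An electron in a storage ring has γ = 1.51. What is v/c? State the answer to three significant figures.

0.749

β = √(1 − 1/γ²) = √(1 − 1/2.2801) = √0.561423 = 0.749.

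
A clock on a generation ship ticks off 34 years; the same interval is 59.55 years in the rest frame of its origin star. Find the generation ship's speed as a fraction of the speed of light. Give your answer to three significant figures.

0.821c

γ = Δt/Δτ = 59.55/34 = 1.7515.
β = √(1 − 1/γ²) = √(1 − 0.325972) = √0.674028 = 0.821.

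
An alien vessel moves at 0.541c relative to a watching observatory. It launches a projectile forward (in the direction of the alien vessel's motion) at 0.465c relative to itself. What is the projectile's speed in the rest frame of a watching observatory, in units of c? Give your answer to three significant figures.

In units of c, u = (u' + v)/(1 + u'v) with u' = 0.465 and v = 0.541.
Numerator: 0.465 + 0.541 = 1.006. Denominator: 1 + (0.465)(0.541) = 1.251565.
u = 1.006/1.251565 = 0.80379, so the speed is 0.804c.

0.804c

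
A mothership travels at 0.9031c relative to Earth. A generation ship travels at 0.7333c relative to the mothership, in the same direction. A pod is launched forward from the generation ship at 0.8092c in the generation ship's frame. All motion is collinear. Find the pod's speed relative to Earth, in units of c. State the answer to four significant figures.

First combine the pod and generation ship (S''→S'): u₁ = (0.8092 + 0.7333)/(1 + 0.8092×0.7333) = 1.5425/1.59338636 = 0.96806.
Then combine with the mothership (S'→S): u = (0.96806 + 0.9031)/(1 + 0.96806×0.9031) = 1.87116/1.874254986 = 0.99835.

0.9983c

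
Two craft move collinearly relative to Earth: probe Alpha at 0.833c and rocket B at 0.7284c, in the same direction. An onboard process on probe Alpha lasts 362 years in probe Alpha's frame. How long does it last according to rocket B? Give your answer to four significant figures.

Speed of probe Alpha in rocket B's frame: u = (v_A − v_B)/(1 − v_A v_B/c²) = (0.833 − 0.7284)/(1 − 0.833×0.7284) = 0.1046/0.3932428 = 0.26599; |u| = 0.26599c.
γ for this relative speed: γ = 1/√(1 − 0.0707507) = 1.0374.
The clock on probe Alpha records proper time, so rocket B measures Δt = γΔτ = 1.0374 × 362 = 375.5 years.

375.5 years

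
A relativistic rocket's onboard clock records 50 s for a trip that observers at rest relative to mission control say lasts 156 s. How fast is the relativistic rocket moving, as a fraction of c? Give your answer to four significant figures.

γ = Δt/Δτ = 156/50 = 3.12.
β = √(1 − 1/γ²) = √(1 − 0.102728) = √0.897272 = 0.9472.

0.9472c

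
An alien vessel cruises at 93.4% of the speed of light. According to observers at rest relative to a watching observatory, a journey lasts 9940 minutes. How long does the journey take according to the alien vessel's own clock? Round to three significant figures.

3550 minutes

Lorentz factor: γ = (1 − 0.872356)^(−1/2) = 2.799.
The moving clock records proper time: Δτ = Δt/γ = 9940/2.799 = 3550 minutes.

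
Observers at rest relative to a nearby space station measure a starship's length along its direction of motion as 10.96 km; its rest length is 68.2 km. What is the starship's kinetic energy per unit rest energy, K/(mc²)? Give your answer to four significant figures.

γ = L₀/L = 68.2/10.96 = 6.22263.
Since K = (γ−1)mc², K/(mc²) = 6.22263 − 1 = 5.223.

5.223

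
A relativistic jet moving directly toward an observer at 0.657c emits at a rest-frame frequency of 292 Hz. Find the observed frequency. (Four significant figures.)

Relativistic Doppler (source moving toward): f_obs = f_src · √((1+β)/(1−β)).
With β = 0.657: factor = √(1.657/0.343) = 2.1979.
f_obs = 292 × 2.1979 = 641.8 Hz.

641.8 Hz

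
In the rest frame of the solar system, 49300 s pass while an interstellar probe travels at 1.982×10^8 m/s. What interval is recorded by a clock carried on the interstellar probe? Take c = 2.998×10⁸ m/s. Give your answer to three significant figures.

β = v/c = (1.982×10^8 m/s)/(2.998×10⁸ m/s) = 0.661107.
Lorentz factor: γ = (1 − 0.4370625)^(−1/2) = 1.3328.
The interstellar probe's clock runs slow as seen from the solar system, so Δτ = Δt/γ = 49300/1.3328 = 37000 s.

37000 s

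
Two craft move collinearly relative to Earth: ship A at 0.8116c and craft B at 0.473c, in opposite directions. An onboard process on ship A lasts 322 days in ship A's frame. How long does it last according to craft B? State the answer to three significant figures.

Transform ship A's velocity into craft B's frame: (0.8116 + 0.473)/(1 + 0.8116·0.473) = 1.2846/1.3838868, so the relative speed is 0.92826c.
γ for this relative speed: γ = 1/√(1 − 0.861667) = 2.6887.
Ship A's interval is proper; time dilation gives Δt_B = γΔτ = 2.6887 × 322 days = 866 days.

866 days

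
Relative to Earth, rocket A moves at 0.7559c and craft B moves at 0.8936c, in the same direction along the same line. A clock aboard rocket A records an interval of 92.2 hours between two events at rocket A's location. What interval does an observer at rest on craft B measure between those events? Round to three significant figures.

102 hours

The velocity of rocket A relative to craft B is (0.7559 − 0.8936)c / (1 − 0.7559×0.8936) = −0.42431c; relative speed 0.42431c.
At |u| = 0.42431c, γ = (1 − 0.180039)^(−1/2) = 1.1043.
The clock on rocket A records proper time, so craft B measures Δt = γΔτ = 1.1043 × 92.2 = 102 hours.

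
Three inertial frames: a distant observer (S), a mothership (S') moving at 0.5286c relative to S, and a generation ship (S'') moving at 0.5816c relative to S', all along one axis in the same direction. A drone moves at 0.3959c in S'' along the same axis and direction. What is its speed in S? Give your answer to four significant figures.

0.9318c

First combine the drone and generation ship (S''→S'): u₁ = (0.3959 + 0.5816)/(1 + 0.3959×0.5816) = 0.9775/1.23025544 = 0.79455.
Then combine with the mothership (S'→S): u = (0.79455 + 0.5286)/(1 + 0.79455×0.5286) = 1.32315/1.41999913 = 0.9318.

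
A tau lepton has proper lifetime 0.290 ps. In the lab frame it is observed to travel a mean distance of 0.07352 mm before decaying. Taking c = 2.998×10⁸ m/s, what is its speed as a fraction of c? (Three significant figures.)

Let x = d/(cτ) = 7.352×10^-5 m / (2.998×10⁸ m/s × 2.900×10^-13 s) = 0.84562. Since d = βγcτ, x = βγ = β/√(1−β²).
Solving: β² = x²/(1+x²) = 0.715073/1.715073 = 0.416934, so β = 0.646.

0.646c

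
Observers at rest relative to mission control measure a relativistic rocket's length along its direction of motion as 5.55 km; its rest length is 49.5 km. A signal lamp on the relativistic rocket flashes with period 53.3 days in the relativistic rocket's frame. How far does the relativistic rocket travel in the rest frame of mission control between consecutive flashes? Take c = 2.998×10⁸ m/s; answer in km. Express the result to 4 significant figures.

1.224×10^13 km

γ = L₀/L = 49.5/5.55 = 8.91892.
β = √(1 − 1/γ²) = 0.99369. Lab-frame period = γτ = 8.91892×53.3 days = 475.38 days. Distance = βc × γτ = 0.99369 × 2.998×10⁸ m/s × 41072832 s = 1.2236×10^16 m = 1.224×10^13 km.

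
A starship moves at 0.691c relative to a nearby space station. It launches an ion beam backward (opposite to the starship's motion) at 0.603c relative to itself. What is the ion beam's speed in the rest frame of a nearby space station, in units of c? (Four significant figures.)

0.1509c

In units of c, u = (u' + v)/(1 + u'v) with u' = −0.603 and v = 0.691.
Numerator: −0.603 + 0.691 = 0.088. Denominator: 1 + (−0.603)(0.691) = 0.583327.
u = 0.088/0.583327 = 0.15086, so the speed is 0.1509c.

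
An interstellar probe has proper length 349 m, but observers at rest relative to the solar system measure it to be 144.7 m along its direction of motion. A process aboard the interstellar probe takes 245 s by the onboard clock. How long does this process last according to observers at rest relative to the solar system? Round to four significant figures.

Length contraction gives γ = L₀/L = 349/144.7 = 2.41189.
Δt = γΔτ = 2.41189 × 245 = 590.9 s.

590.9 s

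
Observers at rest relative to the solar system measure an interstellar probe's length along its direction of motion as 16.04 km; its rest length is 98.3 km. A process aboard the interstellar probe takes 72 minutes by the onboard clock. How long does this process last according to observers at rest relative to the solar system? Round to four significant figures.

441.2 minutes

γ = L₀/L = 98.3/16.04 = 6.12843.
Δt = γΔτ = 6.12843 × 72 = 441.2 minutes.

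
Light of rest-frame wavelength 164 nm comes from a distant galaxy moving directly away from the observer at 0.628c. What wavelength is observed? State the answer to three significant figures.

Relativistic Doppler for wavelength: λ_obs = λ_src · √((1+β)/(1−β)).
With β = 0.628: factor = √(1.628/0.372) = 2.092.
λ_obs = 164 × 2.092 = 343 nm.

343 nm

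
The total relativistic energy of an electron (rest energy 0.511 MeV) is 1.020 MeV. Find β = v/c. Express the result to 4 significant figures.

0.8655

γ = E/(mc²) = 1.020/0.511 = 1.9961.
β = √(1 − 1/γ²) = √(1 − 0.250978) = √0.749022 = 0.8655.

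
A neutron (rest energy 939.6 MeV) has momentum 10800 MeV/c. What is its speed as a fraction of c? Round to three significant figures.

0.996c

βγ = pc/(mc²) = 10800/939.6 = 11.494.
Since γ² = 1 + (βγ)² = 133.112, γ = √133.112 = 11.5374, and β = (βγ)/γ = 11.494/11.5374 = 0.996.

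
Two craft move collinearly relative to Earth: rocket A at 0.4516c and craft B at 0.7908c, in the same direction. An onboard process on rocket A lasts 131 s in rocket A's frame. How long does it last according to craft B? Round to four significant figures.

Transform rocket A's velocity into craft B's frame: (0.4516 − 0.7908)/(1 − 0.4516·0.7908) = −0.3392/0.64287472, so the relative speed is 0.52763c.
γ for this relative speed: γ = 1/√(1 − 0.278393) = 1.1772.
The clock on rocket A records proper time, so craft B measures Δt = γΔτ = 1.1772 × 131 = 154.2 s.

154.2 s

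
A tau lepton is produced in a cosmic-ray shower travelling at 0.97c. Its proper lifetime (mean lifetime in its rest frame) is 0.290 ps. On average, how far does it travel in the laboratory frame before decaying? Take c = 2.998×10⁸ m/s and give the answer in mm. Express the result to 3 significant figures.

0.347 mm

γ = 1/√(1 − β²) = 1/√(1 − 0.9409) = 1/√0.0591 = 4.1135.
Lab-frame lifetime: Δt = γτ = 4.1135 × 0.290 ps = 1.1929 ps.
Distance: d = vΔt = 0.97 × 2.998×10⁸ m/s × 1.1929×10^-12 s = 3.47×10^-4 m = 0.347 mm.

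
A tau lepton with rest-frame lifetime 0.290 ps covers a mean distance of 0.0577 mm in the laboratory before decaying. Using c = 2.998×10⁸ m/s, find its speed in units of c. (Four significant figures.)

d = βγcτ ⇒ βγ = d/(cτ) = 5.770×10^-5 m / (8.6942×10^-5 m) = 0.66366.
β = (βγ)/√(1+(βγ)²) = 0.66366/√1.440445 = 0.5530.

0.5530c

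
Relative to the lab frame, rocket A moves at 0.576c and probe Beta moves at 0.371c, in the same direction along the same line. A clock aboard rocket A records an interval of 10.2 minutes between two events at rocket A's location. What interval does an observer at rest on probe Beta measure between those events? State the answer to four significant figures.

10.57 minutes

Transform rocket A's velocity into probe Beta's frame: (0.576 − 0.371)/(1 − 0.576·0.371) = 0.205/0.786304, so the relative speed is 0.26071c.
γ for this relative speed: γ = 1/√(1 − 0.0679697) = 1.0358.
Rocket A's interval is proper; time dilation gives Δt_B = γΔτ = 1.0358 × 10.2 minutes = 10.57 minutes.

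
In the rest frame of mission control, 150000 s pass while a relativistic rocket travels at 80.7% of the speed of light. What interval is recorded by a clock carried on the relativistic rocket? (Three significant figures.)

With β = 0.807, γ = 1/√(1 − 0.807²) = 1/√0.348751 = 1.6933.
The moving clock records proper time: Δτ = Δt/γ = 150000/1.6933 = 88600 s.

88600 s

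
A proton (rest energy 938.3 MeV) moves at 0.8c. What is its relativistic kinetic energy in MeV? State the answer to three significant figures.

γ = 1/√(1 − β²) = 1/√(1 − 0.64) = 1/√0.36 = 1.66667.
Kinetic energy: K = (γ − 1)mc² = (1.66667 − 1) × 938.3 MeV = 0.66667 × 938.3 = 626 MeV.

626 MeV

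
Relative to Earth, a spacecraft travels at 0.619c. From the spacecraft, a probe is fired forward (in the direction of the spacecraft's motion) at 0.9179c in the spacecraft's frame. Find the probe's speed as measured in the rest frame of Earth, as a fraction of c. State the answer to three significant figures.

0.980c

Relativistic velocity addition: u = (u' + v)/(1 + u'v/c²), with u' = 0.9179c and v = 0.619c.
Numerator: 0.9179 + 0.619 = 1.5369. Denominator: 1 + (0.9179)(0.619) = 1.5681801.
u = 1.5369/1.5681801 = 0.98005, so the speed is 0.980c.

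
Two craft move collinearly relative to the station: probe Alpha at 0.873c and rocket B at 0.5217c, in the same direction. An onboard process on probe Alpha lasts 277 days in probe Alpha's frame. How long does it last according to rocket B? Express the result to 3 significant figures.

363 days

Transform probe Alpha's velocity into rocket B's frame: (0.873 − 0.5217)/(1 − 0.873·0.5217) = 0.3513/0.5445559, so the relative speed is 0.64511c.
γ for this relative speed: γ = 1/√(1 − 0.416167) = 1.3087.
The clock on probe Alpha records proper time, so rocket B measures Δt = γΔτ = 1.3087 × 277 = 363 days.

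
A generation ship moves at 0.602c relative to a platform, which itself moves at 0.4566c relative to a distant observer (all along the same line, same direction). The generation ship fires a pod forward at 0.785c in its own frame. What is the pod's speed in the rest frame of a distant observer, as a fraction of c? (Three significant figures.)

Apply u = (u'+v)/(1+u'v) twice. Pod in the platform frame: (0.785+0.602)/(1+0.785·0.602) = 1.387/1.47257 = 0.94189c.
That velocity, transformed to the rest frame of a distant observer: (0.94189+0.4566)/(1+0.94189·0.4566) = 1.39849/1.430066974 = 0.97792c.

0.978c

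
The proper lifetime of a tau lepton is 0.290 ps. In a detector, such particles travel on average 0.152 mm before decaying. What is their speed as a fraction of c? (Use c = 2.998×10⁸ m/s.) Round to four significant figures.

Lab distance = (lab lifetime)·v = γτ·βc, so βγ = d/(cτ) = 1.520×10^-4/(2.998×10⁸ × 2.900×10^-13) = 1.7483.
With βγ = 1.7483: γ² = 1 + (βγ)² = 4.05655, and β = (βγ)/γ = 1.7483/2.01409 = 0.8680.

0.8680c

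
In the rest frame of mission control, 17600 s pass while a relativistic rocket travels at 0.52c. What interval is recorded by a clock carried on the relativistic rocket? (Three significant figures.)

15000 s

β² = 0.2704, so γ = 1/√0.7296 = 1.1707.
The relativistic rocket's clock runs slow as seen from mission control, so Δτ = Δt/γ = 17600/1.1707 = 15000 s.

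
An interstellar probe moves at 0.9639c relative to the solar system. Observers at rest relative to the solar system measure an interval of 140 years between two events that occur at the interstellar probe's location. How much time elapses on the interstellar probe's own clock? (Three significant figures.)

37.3 years

With β = 0.9639, γ = 1/√(1 − 0.9639²) = 1/√0.07089679 = 3.7557.
The interstellar probe's clock runs slow as seen from the solar system, so Δτ = Δt/γ = 140/3.7557 = 37.3 years.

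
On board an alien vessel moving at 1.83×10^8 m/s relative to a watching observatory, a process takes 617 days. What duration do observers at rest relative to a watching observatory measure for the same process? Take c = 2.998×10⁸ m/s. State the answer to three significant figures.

β = v/c = (1.83×10^8 m/s)/(2.998×10⁸ m/s) = 0.610407.
γ = 1/√(1 − β²) = 1/√(1 − 0.3725967) = 1/√0.6274033 = 1/0.792088 = 1.2625.
The onboard clock measures proper time, so the interval in the rest frame of a watching observatory is dilated: Δt = γ·Δτ = 1.2625 × 617 days = 779 days.

779 days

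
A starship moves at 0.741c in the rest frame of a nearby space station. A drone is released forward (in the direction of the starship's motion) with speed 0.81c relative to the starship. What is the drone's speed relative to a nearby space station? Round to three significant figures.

0.969c

Relativistic velocity addition: u = (u' + v)/(1 + u'v/c²), with u' = 0.81c and v = 0.741c.
Numerator: 0.81 + 0.741 = 1.551. Denominator: 1 + (0.81)(0.741) = 1.60021.
u = 1.551/1.60021 = 0.96925, so the speed is 0.969c.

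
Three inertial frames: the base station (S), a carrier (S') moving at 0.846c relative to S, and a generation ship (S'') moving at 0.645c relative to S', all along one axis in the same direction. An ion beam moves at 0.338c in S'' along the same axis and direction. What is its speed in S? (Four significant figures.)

0.9823c

Apply u = (u'+v)/(1+u'v) twice. Ion beam in the carrier frame: (0.338+0.645)/(1+0.338·0.645) = 0.983/1.21801 = 0.80705c.
That velocity, transformed to the rest frame of the base station: (0.80705+0.846)/(1+0.80705·0.846) = 1.65305/1.6827643 = 0.98234c.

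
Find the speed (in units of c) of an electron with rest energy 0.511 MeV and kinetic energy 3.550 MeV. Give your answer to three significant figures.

γ = 1 + K/(mc²) = 1 + 3.550/0.511 = 7.9472.
β = √(1 − 1/γ²) = √(1 − 0.0158333) = √0.9841667 = 0.992.

0.992c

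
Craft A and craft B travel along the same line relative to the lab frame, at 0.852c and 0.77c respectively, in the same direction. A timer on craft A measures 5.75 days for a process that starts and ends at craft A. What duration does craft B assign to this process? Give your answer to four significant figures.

Speed of craft A in craft B's frame: u = (v_A − v_B)/(1 − v_A v_B/c²) = (0.852 − 0.77)/(1 − 0.852×0.77) = 0.082/0.34396 = 0.2384; |u| = 0.2384c.
γ for this relative speed: γ = 1/√(1 − 0.0568346) = 1.0297.
The clock on craft A records proper time, so craft B measures Δt = γΔτ = 1.0297 × 5.75 = 5.921 days.

5.921 days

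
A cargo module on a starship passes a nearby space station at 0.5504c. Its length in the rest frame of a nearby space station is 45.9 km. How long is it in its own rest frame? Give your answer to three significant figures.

55.0 km

γ = 1/√(1 − β²) = 1/√(1 − 0.30294016) = 1/√0.69705984 = 1/0.834901 = 1.1977.
Proper length: L₀ = γ·L = 1.1977 × 45.9 = 55.0 km.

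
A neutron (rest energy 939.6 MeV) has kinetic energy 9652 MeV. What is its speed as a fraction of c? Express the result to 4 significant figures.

γ = 1 + K/(mc²) = 1 + 9652/939.6 = 11.272.
β = √(1 − 1/γ²) = √(1 − 0.00787042) = √0.99212958 = 0.9961.

0.9961c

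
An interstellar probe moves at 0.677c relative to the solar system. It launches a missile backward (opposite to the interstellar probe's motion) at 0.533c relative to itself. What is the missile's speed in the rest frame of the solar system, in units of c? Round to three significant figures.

Relativistic velocity addition: u = (u' + v)/(1 + u'v/c²), with u' = −0.533c and v = 0.677c.
Numerator: −0.533 + 0.677 = 0.144. Denominator: 1 + (−0.533)(0.677) = 0.639159.
u = 0.144/0.639159 = 0.2253, so the speed is 0.225c.

0.225c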